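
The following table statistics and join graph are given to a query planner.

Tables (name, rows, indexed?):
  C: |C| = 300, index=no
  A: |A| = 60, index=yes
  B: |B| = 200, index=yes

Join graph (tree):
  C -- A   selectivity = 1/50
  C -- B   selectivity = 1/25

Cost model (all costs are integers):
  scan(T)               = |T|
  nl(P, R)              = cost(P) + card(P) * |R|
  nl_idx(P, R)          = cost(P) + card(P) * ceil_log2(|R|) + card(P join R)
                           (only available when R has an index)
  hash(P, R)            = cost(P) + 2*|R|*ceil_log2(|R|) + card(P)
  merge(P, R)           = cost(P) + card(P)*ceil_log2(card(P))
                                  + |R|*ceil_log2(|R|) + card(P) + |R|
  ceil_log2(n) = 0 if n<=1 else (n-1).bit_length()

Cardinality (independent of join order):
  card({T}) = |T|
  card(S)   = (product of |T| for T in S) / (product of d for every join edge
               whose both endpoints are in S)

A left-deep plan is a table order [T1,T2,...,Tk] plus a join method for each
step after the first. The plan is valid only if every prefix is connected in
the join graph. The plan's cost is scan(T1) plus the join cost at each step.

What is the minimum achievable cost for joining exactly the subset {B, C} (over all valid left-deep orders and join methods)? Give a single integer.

Selinger DP over subsets of {B,C}:
  {C}: scan cost=300, card=300
  {B}: scan cost=200, card=200
  {BC}: card=2400; try (B,hash)→3800, (C,merge)→5000, (B,merge)→5100, (B,nl_idx)→5100, (C,hash)→5800, (C,nl)→60200 …(+1); best=3800 via (B,hash)

3800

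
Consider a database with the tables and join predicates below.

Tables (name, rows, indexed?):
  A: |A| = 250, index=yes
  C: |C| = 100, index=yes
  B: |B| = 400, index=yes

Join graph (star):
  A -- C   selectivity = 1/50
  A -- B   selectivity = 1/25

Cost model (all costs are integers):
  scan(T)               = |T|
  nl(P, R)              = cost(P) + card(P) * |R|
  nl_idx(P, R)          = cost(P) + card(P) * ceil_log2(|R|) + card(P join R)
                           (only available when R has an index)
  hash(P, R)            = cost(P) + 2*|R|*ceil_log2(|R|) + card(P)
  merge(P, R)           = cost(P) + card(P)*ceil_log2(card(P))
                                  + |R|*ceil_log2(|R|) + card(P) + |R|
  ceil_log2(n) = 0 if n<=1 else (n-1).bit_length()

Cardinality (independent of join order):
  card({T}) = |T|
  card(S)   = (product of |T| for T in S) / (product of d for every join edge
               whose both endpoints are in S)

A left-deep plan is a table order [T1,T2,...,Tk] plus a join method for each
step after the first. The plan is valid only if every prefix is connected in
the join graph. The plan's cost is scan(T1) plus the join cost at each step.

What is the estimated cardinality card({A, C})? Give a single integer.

500

Tables in S: A(250), C(100)
Edges inside S: A-C(d=50)
numerator = 250 * 100 = 25000
denominator = 50 = 50
card(S) = 25000 / 50 = 500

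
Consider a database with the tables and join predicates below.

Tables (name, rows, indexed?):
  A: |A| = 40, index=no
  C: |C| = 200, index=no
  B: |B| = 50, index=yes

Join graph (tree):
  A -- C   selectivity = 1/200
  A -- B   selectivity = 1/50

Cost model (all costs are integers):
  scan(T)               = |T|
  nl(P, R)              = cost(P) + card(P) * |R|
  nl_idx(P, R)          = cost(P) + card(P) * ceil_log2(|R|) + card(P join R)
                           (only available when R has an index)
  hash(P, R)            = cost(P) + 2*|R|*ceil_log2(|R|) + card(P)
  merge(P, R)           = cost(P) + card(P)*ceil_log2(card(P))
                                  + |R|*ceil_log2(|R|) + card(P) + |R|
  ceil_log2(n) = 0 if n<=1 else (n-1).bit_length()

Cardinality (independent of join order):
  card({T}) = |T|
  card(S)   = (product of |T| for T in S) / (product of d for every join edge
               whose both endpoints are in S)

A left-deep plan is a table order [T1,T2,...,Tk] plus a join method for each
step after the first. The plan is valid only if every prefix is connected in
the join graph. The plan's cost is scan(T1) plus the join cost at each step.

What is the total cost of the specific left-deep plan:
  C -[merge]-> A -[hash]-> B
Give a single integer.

2920

step 1: scan C: cost=200, card=200
step 2: join A via merge
    card(P join A) = 200*40/(200) = 40
    cost = 200 + 200*8 + 40*6 + 200 + 40 = 2280
step 3: join B via hash
    card(P join B) = 40*50/(50) = 40
    cost = 2280 + 2*50*6 + 40 = 2920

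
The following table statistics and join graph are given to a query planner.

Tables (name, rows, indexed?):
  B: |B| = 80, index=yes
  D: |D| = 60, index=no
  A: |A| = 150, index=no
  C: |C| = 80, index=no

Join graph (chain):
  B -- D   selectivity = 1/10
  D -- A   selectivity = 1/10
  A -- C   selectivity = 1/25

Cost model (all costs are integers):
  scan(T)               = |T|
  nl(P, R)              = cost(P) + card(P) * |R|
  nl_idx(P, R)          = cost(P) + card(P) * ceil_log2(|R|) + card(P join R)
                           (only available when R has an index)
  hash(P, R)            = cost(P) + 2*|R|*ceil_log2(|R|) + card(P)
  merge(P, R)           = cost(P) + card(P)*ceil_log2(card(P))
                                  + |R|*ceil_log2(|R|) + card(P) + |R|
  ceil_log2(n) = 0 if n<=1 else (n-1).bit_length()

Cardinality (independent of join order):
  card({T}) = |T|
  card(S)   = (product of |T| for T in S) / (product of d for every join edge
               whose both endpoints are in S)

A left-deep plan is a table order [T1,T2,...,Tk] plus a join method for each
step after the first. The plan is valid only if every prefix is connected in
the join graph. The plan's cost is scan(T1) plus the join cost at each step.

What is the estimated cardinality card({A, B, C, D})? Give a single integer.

23040

Tables in S: A(150), B(80), C(80), D(60)
Edges inside S: B-D(d=10), D-A(d=10), A-C(d=25)
numerator = 150 * 80 * 80 * 60 = 57600000
denominator = 10 * 10 * 25 = 2500
card(S) = 57600000 / 2500 = 23040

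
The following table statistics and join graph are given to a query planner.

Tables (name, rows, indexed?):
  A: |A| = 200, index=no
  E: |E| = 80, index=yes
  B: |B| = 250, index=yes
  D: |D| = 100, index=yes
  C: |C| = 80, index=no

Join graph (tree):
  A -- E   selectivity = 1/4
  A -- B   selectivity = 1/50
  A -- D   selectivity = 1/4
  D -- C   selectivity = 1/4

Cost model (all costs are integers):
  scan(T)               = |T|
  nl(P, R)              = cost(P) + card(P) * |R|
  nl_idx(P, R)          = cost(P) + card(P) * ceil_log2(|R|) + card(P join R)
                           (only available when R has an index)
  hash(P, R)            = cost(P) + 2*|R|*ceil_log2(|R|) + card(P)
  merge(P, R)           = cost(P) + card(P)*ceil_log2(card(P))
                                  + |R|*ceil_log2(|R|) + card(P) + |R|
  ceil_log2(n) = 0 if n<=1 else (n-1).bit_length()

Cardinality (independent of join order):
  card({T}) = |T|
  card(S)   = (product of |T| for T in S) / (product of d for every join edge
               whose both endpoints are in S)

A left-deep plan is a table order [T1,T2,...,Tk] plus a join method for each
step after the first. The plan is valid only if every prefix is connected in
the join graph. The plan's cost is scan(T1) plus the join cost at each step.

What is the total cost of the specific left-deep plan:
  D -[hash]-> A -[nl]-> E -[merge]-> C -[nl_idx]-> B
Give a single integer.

28204040

step 1: scan D: cost=100, card=100
step 2: join A via hash
    card(P join A) = 100*200/(4) = 5000
    cost = 100 + 2*200*8 + 100 = 3400
step 3: join E via nl
    card(P join E) = 5000*80/(4) = 100000
    cost = 3400 + 5000*80 = 403400
step 4: join C via merge
    card(P join C) = 100000*80/(4) = 2000000
    cost = 403400 + 100000*17 + 80*7 + 100000 + 80 = 2204040
step 5: join B via nl_idx
    card(P join B) = 2000000*250/(50) = 10000000
    cost = 2204040 + 2000000*8 + 10000000 = 28204040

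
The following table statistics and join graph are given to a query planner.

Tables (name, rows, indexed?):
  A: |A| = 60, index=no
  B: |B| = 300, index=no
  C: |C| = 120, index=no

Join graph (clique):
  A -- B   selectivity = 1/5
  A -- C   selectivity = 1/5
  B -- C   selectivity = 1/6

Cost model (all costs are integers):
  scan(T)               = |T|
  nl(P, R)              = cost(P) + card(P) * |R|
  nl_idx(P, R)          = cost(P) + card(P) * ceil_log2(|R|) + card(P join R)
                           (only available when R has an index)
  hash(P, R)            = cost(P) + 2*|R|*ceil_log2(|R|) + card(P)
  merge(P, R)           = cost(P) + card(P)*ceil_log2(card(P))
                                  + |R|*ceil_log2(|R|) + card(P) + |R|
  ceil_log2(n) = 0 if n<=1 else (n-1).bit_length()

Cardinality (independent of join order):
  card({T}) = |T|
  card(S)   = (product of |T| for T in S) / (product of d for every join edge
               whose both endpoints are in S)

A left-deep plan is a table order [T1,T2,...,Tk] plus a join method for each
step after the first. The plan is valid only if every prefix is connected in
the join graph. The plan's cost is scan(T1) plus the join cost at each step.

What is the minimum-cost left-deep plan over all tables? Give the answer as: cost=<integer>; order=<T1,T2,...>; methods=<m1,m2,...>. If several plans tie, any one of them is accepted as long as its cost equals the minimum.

Selinger DP (subsets sized 1..n):
  {A}: scan cost=60, card=60
  {B}: scan cost=300, card=300
  {C}: scan cost=120, card=120
  {AB}: card=3600; try (A,hash)→1320, (B,merge)→3480, (A,merge)→3720, (B,hash)→5520, (B,nl)→18060, (A,nl)→18300; best=1320 via (A,hash)
  {AC}: card=1440; try (A,hash)→960, (C,merge)→1440, (A,merge)→1500, (C,hash)→1800, (C,nl)→7260, (A,nl)→7320; best=960 via (A,hash)
  {BC}: card=6000; try (C,hash)→2280, (B,merge)→4080, (C,merge)→4260, (B,hash)→5640, (B,nl)→36120, (C,nl)→36300; best=2280 via (C,hash)
  {ABC}: card=14400; try (C,hash)→6600, (B,hash)→7800, (A,hash)→9000, (B,merge)→21240, (C,merge)→49080, (A,merge)→86700 …(+3); best=6600 via (C,hash)

cost=6600; order=B,A,C; methods=hash,hash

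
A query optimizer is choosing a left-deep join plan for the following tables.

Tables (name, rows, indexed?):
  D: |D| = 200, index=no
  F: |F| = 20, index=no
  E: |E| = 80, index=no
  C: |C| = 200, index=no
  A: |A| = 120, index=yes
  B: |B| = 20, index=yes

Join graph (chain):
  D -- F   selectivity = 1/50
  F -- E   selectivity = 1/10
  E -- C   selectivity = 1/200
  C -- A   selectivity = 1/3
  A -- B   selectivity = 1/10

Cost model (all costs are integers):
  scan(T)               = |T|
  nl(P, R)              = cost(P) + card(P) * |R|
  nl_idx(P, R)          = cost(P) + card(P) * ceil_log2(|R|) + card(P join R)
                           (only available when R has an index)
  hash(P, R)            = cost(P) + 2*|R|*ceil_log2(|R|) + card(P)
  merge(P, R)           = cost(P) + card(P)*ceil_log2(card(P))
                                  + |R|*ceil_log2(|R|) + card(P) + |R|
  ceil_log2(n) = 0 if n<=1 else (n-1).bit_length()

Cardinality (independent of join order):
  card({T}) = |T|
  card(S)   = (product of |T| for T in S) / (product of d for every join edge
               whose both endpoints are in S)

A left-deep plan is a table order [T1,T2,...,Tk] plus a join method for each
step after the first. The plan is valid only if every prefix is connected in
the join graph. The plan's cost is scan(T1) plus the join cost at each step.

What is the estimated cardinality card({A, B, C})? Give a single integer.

Tables in S: A(120), B(20), C(200)
Edges inside S: C-A(d=3), A-B(d=10)
numerator = 120 * 20 * 200 = 480000
denominator = 3 * 10 = 30
card(S) = 480000 / 30 = 16000

16000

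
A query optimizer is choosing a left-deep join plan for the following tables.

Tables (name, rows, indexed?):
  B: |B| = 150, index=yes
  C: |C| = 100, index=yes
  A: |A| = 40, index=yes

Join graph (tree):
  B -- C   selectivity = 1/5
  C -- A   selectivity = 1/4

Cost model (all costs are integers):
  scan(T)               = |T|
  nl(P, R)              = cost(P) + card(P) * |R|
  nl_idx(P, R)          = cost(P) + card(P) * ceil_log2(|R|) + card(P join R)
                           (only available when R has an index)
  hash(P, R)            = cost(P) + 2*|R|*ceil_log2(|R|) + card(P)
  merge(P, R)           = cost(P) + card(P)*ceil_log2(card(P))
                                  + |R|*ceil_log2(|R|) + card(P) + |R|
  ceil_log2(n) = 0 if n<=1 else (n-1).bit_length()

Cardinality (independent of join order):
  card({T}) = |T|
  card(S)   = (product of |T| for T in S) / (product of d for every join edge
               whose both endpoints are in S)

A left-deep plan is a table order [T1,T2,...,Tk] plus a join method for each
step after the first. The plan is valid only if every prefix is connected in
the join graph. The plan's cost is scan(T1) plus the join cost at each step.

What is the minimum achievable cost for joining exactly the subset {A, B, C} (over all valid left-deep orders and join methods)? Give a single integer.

4080

Selinger DP over subsets of {A,B,C}:
  {B}: scan cost=150, card=150
  {C}: scan cost=100, card=100
  {A}: scan cost=40, card=40
  {BC}: card=3000; try (C,hash)→1700, (B,merge)→2250, (C,merge)→2300, (B,hash)→2600, (B,nl_idx)→3900, (C,nl_idx)→4200 …(+2); best=1700 via (C,hash)
  {AC}: card=1000; try (A,hash)→680, (C,merge)→1120, (A,merge)→1180, (C,nl_idx)→1320, (C,hash)→1480, (A,nl_idx)→1700 …(+2); best=680 via (A,hash)
  {ABC}: card=30000; try (B,hash)→4080, (A,hash)→5180, (B,merge)→13030, (B,nl_idx)→38680, (A,merge)→40980, (A,nl_idx)→49700 …(+2); best=4080 via (B,hash)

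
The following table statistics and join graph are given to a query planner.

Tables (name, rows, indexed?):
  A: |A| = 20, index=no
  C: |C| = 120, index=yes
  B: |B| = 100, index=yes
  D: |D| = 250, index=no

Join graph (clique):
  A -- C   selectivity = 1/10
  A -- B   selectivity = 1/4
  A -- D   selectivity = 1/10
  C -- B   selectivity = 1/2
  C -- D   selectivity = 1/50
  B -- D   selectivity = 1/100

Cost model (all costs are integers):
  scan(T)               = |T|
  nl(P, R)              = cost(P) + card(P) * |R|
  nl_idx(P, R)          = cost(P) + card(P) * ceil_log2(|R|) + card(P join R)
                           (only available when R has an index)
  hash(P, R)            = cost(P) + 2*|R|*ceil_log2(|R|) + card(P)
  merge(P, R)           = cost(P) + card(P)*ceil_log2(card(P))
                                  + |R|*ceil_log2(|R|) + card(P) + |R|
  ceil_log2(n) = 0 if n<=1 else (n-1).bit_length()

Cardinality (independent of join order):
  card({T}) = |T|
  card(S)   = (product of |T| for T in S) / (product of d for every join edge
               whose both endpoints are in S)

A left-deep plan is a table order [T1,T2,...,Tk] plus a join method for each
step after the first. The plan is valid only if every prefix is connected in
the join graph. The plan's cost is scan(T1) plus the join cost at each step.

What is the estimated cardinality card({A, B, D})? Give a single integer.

125

Tables in S: A(20), B(100), D(250)
Edges inside S: A-B(d=4), A-D(d=10), B-D(d=100)
numerator = 20 * 100 * 250 = 500000
denominator = 4 * 10 * 100 = 4000
card(S) = 500000 / 4000 = 125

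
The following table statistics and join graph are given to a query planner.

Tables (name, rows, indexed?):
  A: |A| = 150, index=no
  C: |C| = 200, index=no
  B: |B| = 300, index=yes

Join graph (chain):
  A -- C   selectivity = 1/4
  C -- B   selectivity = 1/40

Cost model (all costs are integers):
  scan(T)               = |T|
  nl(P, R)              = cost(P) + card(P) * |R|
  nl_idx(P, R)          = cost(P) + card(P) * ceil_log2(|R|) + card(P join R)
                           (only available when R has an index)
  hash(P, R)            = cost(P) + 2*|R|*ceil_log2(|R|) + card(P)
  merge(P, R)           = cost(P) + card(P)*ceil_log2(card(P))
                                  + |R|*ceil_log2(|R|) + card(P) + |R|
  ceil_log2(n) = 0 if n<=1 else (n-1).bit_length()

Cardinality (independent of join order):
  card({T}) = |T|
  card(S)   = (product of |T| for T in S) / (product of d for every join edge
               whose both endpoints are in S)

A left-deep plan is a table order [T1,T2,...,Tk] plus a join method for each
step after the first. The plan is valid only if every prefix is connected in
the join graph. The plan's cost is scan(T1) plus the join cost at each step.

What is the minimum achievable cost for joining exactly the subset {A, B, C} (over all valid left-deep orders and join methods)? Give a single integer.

Selinger DP over subsets of {A,B,C}:
  {A}: scan cost=150, card=150
  {C}: scan cost=200, card=200
  {B}: scan cost=300, card=300
  {AC}: card=7500; try (A,hash)→2800, (C,merge)→3300, (A,merge)→3350, (C,hash)→3500, (C,nl)→30150, (A,nl)→30200; best=2800 via (A,hash)
  {BC}: card=1500; try (B,nl_idx)→3500, (C,hash)→3800, (B,merge)→5000, (C,merge)→5100, (B,hash)→5800, (B,nl)→60200 …(+1); best=3500 via (B,nl_idx)
  {ABC}: card=56250; try (A,hash)→7400, (B,hash)→15700, (A,merge)→22850, (B,merge)→110800, (B,nl_idx)→126550, (A,nl)→228500 …(+1); best=7400 via (A,hash)

7400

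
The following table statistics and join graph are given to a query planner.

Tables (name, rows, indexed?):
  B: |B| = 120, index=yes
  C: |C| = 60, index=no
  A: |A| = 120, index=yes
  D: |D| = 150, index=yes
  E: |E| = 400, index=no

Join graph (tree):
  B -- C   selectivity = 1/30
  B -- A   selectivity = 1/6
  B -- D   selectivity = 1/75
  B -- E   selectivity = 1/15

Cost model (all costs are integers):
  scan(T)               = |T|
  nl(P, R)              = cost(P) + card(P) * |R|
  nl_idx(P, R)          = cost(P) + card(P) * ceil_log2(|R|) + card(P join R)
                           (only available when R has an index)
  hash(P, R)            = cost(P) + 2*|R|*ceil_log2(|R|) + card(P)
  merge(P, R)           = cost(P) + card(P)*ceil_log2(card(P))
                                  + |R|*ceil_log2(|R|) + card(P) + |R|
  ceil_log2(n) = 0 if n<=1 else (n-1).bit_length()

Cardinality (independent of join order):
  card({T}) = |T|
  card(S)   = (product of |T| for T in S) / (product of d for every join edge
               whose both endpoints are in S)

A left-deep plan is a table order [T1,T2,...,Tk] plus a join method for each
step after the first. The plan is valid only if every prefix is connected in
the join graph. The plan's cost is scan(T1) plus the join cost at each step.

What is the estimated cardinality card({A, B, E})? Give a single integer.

Tables in S: A(120), B(120), E(400)
Edges inside S: B-A(d=6), B-E(d=15)
numerator = 120 * 120 * 400 = 5760000
denominator = 6 * 15 = 90
card(S) = 5760000 / 90 = 64000

64000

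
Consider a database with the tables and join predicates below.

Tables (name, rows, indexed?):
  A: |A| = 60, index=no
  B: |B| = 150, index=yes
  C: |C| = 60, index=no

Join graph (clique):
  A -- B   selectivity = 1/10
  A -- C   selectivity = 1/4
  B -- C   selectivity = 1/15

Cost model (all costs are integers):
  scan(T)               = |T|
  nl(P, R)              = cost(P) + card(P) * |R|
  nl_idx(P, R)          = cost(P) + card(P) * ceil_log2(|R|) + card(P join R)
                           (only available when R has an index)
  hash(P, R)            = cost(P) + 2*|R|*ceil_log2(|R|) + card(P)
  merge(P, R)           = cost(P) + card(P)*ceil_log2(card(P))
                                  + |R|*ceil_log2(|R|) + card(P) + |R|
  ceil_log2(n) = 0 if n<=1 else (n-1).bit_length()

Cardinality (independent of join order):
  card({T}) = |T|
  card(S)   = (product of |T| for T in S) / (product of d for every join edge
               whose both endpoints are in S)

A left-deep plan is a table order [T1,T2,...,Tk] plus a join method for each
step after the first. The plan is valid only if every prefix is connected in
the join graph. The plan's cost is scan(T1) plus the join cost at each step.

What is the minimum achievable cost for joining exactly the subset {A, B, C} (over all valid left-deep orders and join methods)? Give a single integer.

Selinger DP over subsets of {A,B,C}:
  {A}: scan cost=60, card=60
  {B}: scan cost=150, card=150
  {C}: scan cost=60, card=60
  {AB}: card=900; try (A,hash)→1020, (B,nl_idx)→1440, (B,merge)→1830, (A,merge)→1920, (B,hash)→2520, (B,nl)→9060 …(+1); best=1020 via (A,hash)
  {AC}: card=900; try (C,hash)→840, (A,hash)→840, (C,merge)→900, (A,merge)→900, (C,nl)→3660, (A,nl)→3660; best=840 via (C,hash)
  {BC}: card=600; try (C,hash)→1020, (B,nl_idx)→1140, (B,merge)→1830, (C,merge)→1920, (B,hash)→2520, (B,nl)→9060 …(+1); best=1020 via (C,hash)
  {ABC}: card=900; try (A,hash)→2340, (C,hash)→2640, (B,hash)→4140, (A,merge)→8040, (B,nl_idx)→8940, (C,merge)→11340 …(+4); best=2340 via (A,hash)

2340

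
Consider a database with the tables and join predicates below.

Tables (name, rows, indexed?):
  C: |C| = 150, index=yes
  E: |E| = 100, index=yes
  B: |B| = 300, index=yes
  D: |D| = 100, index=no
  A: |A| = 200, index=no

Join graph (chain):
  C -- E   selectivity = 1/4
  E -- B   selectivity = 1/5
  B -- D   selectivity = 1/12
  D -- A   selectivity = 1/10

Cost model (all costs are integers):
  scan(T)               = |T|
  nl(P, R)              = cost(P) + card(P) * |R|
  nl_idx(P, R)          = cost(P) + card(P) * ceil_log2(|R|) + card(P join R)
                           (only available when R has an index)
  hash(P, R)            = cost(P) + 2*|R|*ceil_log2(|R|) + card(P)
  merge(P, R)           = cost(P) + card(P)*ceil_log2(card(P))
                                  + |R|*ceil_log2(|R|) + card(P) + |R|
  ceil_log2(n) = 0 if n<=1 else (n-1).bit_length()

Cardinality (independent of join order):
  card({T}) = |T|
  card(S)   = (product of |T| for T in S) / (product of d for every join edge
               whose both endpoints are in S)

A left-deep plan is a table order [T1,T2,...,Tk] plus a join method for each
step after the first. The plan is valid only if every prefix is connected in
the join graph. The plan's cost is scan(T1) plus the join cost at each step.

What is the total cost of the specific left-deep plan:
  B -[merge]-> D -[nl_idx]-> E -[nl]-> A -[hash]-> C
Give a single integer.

11074000

step 1: scan B: cost=300, card=300
step 2: join D via merge
    card(P join D) = 300*100/(12) = 2500
    cost = 300 + 300*9 + 100*7 + 300 + 100 = 4100
step 3: join E via nl_idx
    card(P join E) = 2500*100/(5) = 50000
    cost = 4100 + 2500*7 + 50000 = 71600
step 4: join A via nl
    card(P join A) = 50000*200/(10) = 1000000
    cost = 71600 + 50000*200 = 10071600
step 5: join C via hash
    card(P join C) = 1000000*150/(4) = 37500000
    cost = 10071600 + 2*150*8 + 1000000 = 11074000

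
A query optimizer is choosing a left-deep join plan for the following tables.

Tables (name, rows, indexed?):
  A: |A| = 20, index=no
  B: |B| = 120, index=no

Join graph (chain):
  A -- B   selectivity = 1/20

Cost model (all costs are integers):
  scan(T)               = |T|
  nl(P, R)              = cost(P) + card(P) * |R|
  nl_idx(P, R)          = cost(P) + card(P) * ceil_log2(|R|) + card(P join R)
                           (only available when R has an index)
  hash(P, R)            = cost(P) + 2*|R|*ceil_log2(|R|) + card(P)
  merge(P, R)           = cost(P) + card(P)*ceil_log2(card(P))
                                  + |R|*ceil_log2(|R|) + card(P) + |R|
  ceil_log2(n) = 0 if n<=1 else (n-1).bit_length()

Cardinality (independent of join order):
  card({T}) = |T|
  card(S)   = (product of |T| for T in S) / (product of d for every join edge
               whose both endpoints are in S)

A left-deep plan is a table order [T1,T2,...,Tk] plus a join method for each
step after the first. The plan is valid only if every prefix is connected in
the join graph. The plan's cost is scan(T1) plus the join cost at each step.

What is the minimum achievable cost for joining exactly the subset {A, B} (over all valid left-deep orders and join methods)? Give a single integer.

Selinger DP over subsets of {A,B}:
  {A}: scan cost=20, card=20
  {B}: scan cost=120, card=120
  {AB}: card=120; try (A,hash)→440, (B,merge)→1100, (A,merge)→1200, (B,hash)→1720, (B,nl)→2420, (A,nl)→2520; best=440 via (A,hash)

440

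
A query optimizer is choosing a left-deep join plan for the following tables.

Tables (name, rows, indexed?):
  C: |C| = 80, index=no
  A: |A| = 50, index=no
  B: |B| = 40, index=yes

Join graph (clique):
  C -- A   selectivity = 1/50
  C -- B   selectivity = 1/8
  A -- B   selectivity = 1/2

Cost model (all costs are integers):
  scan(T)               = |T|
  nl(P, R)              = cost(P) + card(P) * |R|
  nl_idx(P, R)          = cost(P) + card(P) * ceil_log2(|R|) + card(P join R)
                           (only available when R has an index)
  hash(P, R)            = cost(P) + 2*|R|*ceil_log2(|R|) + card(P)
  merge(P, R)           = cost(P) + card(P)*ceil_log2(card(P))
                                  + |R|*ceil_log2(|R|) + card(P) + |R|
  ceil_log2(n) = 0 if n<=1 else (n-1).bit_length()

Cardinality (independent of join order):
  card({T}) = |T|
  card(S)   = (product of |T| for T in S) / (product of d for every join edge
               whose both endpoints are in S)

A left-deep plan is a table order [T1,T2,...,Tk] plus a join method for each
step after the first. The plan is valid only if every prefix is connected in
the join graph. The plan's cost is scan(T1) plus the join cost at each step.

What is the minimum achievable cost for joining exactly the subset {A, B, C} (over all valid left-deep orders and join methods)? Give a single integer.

Selinger DP over subsets of {A,B,C}:
  {C}: scan cost=80, card=80
  {A}: scan cost=50, card=50
  {B}: scan cost=40, card=40
  {AC}: card=80; try (A,hash)→760, (C,merge)→1040, (A,merge)→1070, (C,hash)→1220, (C,nl)→4050, (A,nl)→4080; best=760 via (A,hash)
  {BC}: card=400; try (B,hash)→640, (C,merge)→960, (B,nl_idx)→960, (B,merge)→1000, (C,hash)→1200, (C,nl)→3240 …(+1); best=640 via (B,hash)
  {AB}: card=1000; try (B,hash)→580, (A,merge)→670, (B,merge)→680, (A,hash)→680, (B,nl_idx)→1350, (A,nl)→2040 …(+1); best=580 via (B,hash)
  {ABC}: card=200; try (B,hash)→1320, (B,nl_idx)→1440, (A,hash)→1640, (B,merge)→1680, (C,hash)→2700, (B,nl)→3960 …(+4); best=1320 via (B,hash)

1320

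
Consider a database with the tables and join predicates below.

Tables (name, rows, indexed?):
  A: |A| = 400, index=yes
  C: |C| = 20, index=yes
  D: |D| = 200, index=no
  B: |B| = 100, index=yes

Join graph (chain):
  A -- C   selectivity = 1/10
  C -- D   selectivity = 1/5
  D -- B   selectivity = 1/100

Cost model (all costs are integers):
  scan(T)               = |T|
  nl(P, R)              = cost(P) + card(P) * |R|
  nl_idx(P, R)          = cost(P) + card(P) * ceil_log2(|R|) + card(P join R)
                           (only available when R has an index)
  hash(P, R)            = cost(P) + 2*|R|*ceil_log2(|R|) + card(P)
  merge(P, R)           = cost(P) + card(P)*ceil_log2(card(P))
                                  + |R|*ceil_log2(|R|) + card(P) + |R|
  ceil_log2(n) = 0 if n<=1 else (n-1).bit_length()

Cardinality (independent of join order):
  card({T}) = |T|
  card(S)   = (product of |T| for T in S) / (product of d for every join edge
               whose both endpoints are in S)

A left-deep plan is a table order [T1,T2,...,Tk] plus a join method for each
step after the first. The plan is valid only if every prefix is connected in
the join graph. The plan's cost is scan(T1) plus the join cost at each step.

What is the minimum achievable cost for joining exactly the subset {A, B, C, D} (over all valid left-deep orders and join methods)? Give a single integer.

10200

Selinger DP over subsets of {A,B,C,D}:
  {A}: scan cost=400, card=400
  {C}: scan cost=20, card=20
  {D}: scan cost=200, card=200
  {B}: scan cost=100, card=100
  {AC}: card=800; try (C,hash)→1000, (A,nl_idx)→1000, (C,nl_idx)→3200, (A,merge)→4140, (C,merge)→4520, (A,hash)→7240 …(+2); best=1000 via (C,hash)
  {CD}: card=800; try (C,hash)→600, (D,merge)→1940, (C,nl_idx)→2000, (C,merge)→2120, (D,hash)→3240, (D,nl)→4020 …(+1); best=600 via (C,hash)
  {BD}: card=200; try (B,hash)→1800, (B,nl_idx)→1800, (D,merge)→2700, (B,merge)→2800, (D,hash)→3400, (D,nl)→20100 …(+1); best=1800 via (B,hash)
  {ACD}: card=32000; try (D,hash)→5000, (A,hash)→8600, (D,merge)→11600, (A,merge)→13400, (A,nl_idx)→39800, (D,nl)→161000 …(+1); best=5000 via (D,hash)
  {BCD}: card=800; try (C,hash)→2200, (B,hash)→2800, (C,nl_idx)→3600, (C,merge)→3720, (C,nl)→5800, (B,nl_idx)→7000 …(+2); best=2200 via (C,hash)
  {ABCD}: card=32000; try (A,hash)→10200, (A,merge)→15000, (B,hash)→38400, (A,nl_idx)→41400, (B,nl_idx)→261000, (A,nl)→322200 …(+2); best=10200 via (A,hash)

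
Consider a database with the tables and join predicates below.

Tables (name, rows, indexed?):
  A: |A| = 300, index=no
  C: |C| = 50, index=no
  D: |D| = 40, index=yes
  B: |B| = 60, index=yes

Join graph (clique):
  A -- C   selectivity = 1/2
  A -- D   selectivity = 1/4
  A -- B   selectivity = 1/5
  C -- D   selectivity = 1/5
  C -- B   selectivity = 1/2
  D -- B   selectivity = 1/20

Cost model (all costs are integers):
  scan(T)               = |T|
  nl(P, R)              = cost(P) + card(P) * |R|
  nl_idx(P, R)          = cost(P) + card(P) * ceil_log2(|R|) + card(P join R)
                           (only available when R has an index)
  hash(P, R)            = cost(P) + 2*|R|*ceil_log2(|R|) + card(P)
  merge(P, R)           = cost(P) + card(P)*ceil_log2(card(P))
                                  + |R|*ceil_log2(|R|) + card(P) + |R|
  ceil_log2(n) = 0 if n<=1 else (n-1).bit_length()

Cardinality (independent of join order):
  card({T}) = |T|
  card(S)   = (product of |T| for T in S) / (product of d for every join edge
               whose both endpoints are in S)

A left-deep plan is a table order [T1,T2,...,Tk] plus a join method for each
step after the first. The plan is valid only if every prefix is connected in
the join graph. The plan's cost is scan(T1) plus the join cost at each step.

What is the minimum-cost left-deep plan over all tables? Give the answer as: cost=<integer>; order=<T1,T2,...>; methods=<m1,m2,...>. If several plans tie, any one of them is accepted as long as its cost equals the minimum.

Selinger DP (subsets sized 1..n):
  {A}: scan cost=300, card=300
  {C}: scan cost=50, card=50
  {D}: scan cost=40, card=40
  {B}: scan cost=60, card=60
  {AC}: card=7500; try (C,hash)→1200, (A,merge)→3400, (C,merge)→3650, (A,hash)→5500, (A,nl)→15050, (C,nl)→15300; best=1200 via (C,hash)
  {AD}: card=3000; try (D,hash)→1080, (A,merge)→3320, (D,merge)→3580, (D,nl_idx)→5100, (A,hash)→5480, (A,nl)→12040 …(+1); best=1080 via (D,hash)
  {AB}: card=3600; try (B,hash)→1320, (A,merge)→3480, (B,merge)→3720, (A,hash)→5520, (B,nl_idx)→5700, (A,nl)→18060 …(+1); best=1320 via (B,hash)
  {CD}: card=400; try (D,hash)→580, (C,merge)→670, (D,merge)→680, (C,hash)→680, (D,nl_idx)→750, (C,nl)→2040 …(+1); best=580 via (D,hash)
  {BC}: card=1500; try (C,hash)→720, (B,hash)→820, (B,merge)→820, (C,merge)→830, (B,nl_idx)→1850, (B,nl)→3050 …(+1); best=720 via (C,hash)
  {BD}: card=120; try (B,nl_idx)→400, (D,nl_idx)→540, (D,hash)→600, (B,merge)→740, (D,merge)→760, (B,hash)→800 …(+2); best=400 via (B,nl_idx)
  {ACD}: card=15000; try (C,hash)→4680, (A,hash)→6380, (A,merge)→7580, (D,hash)→9180, (C,merge)→40430, (D,nl_idx)→61200 …(+4); best=4680 via (C,hash)
  {ABC}: card=45000; try (C,hash)→5520, (A,hash)→7620, (B,hash)→9420, (A,merge)→21720, (C,merge)→48470, (B,nl_idx)→91200 …(+4); best=5520 via (C,hash)
  {ABD}: card=1800; try (A,merge)→4360, (B,hash)→4800, (D,hash)→5400, (A,hash)→5920, (B,nl_idx)→20880, (D,nl_idx)→24720 …(+5); best=4360 via (A,merge)
  {BCD}: card=600; try (C,hash)→1120, (B,hash)→1700, (C,merge)→1710, (D,hash)→2700, (B,nl_idx)→3580, (B,merge)→5000 …(+5); best=1120 via (C,hash)
  {ABCD}: card=4500; try (C,hash)→6760, (A,hash)→7120, (A,merge)→10720, (B,hash)→20400, (C,merge)→26310, (D,hash)→51000 …(+8); best=6760 via (C,hash)

cost=6760; order=D,B,A,C; methods=nl_idx,merge,hash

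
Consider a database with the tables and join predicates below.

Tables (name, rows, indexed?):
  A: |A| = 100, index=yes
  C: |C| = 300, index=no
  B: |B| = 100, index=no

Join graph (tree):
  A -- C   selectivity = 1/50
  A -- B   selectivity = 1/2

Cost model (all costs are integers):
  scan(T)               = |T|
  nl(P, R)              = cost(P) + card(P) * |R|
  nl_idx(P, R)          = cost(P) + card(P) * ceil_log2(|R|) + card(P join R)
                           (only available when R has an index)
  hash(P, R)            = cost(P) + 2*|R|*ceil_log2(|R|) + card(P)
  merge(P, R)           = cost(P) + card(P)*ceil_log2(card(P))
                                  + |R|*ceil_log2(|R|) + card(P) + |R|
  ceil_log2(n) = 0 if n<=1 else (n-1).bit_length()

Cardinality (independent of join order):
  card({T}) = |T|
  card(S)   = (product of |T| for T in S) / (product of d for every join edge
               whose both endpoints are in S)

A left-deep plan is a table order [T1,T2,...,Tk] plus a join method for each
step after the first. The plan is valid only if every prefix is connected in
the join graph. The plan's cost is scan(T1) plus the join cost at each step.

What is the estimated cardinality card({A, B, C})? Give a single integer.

30000

Tables in S: A(100), B(100), C(300)
Edges inside S: A-C(d=50), A-B(d=2)
numerator = 100 * 100 * 300 = 3000000
denominator = 50 * 2 = 100
card(S) = 3000000 / 100 = 30000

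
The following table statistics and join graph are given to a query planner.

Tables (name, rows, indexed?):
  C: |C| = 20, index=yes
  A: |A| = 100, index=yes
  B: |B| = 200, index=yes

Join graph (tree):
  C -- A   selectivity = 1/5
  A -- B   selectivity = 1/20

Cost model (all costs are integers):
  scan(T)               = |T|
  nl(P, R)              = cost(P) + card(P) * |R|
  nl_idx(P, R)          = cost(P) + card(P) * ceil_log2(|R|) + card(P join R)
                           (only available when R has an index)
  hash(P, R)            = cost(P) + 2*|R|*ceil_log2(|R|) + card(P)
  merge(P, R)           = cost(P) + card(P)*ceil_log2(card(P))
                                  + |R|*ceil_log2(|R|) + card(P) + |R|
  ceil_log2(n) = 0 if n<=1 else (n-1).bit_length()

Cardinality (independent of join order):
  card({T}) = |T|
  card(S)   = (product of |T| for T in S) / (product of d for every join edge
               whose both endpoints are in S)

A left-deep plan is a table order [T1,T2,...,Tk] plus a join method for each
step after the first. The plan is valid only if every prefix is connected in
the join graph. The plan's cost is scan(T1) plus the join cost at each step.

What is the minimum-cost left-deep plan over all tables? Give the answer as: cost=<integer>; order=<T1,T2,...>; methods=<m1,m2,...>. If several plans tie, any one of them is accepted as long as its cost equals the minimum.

Selinger DP (subsets sized 1..n):
  {C}: scan cost=20, card=20
  {A}: scan cost=100, card=100
  {B}: scan cost=200, card=200
  {AC}: card=400; try (C,hash)→400, (A,nl_idx)→560, (A,merge)→940, (C,nl_idx)→1000, (C,merge)→1020, (A,hash)→1440 …(+2); best=400 via (C,hash)
  {AB}: card=1000; try (A,hash)→1800, (B,nl_idx)→1900, (A,nl_idx)→2600, (B,merge)→2700, (A,merge)→2800, (B,hash)→3400 …(+2); best=1800 via (A,hash)
  {ABC}: card=4000; try (C,hash)→3000, (B,hash)→4000, (B,merge)→6200, (B,nl_idx)→7600, (C,nl_idx)→10800, (C,merge)→12920 …(+2); best=3000 via (C,hash)

cost=3000; order=B,A,C; methods=hash,hash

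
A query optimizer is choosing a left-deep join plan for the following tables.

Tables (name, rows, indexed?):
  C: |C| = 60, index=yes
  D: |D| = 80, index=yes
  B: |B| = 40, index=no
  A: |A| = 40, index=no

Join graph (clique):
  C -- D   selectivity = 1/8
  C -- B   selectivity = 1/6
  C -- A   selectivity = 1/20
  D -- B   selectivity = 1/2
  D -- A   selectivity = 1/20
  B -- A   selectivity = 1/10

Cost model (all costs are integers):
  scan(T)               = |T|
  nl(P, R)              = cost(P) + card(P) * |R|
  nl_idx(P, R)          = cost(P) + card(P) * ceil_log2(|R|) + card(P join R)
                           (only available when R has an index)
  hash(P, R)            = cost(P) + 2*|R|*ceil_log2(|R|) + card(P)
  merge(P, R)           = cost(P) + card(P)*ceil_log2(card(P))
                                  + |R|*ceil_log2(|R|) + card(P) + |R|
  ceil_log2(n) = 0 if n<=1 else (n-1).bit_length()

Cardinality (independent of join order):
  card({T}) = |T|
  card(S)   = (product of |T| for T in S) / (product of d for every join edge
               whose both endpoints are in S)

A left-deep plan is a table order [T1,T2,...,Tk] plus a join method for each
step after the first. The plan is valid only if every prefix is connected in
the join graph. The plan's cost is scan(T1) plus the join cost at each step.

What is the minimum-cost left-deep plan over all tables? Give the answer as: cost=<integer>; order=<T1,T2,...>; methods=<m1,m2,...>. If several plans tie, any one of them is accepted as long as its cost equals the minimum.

Selinger DP (subsets sized 1..n):
  {C}: scan cost=60, card=60
  {D}: scan cost=80, card=80
  {B}: scan cost=40, card=40
  {A}: scan cost=40, card=40
  {CD}: card=600; try (C,hash)→880, (D,nl_idx)→1080, (D,merge)→1120, (C,merge)→1140, (C,nl_idx)→1160, (D,hash)→1240 …(+2); best=880 via (C,hash)
  {BC}: card=400; try (B,hash)→600, (C,nl_idx)→680, (C,merge)→740, (B,merge)→760, (C,hash)→800, (C,nl)→2440 …(+1); best=600 via (B,hash)
  {AC}: card=120; try (C,nl_idx)→400, (A,hash)→600, (C,merge)→740, (A,merge)→760, (C,hash)→800, (C,nl)→2440 …(+1); best=400 via (C,nl_idx)
  {BD}: card=1600; try (B,hash)→640, (D,merge)→960, (B,merge)→1000, (D,hash)→1200, (D,nl_idx)→1920, (D,nl)→3240 …(+1); best=640 via (B,hash)
  {AD}: card=160; try (D,nl_idx)→480, (A,hash)→640, (D,merge)→960, (A,merge)→1000, (D,hash)→1200, (D,nl)→3240 …(+1); best=480 via (D,nl_idx)
  {AB}: card=160; try (B,hash)→560, (A,hash)→560, (B,merge)→600, (A,merge)→600, (B,nl)→1640, (A,nl)→1640; best=560 via (B,hash)
  {BCD}: card=2000; try (B,hash)→1960, (D,hash)→2120, (C,hash)→2960, (D,merge)→5240, (D,nl_idx)→5400, (B,merge)→7760 …(+5); best=1960 via (B,hash)
  {ACD}: card=60; try (D,nl_idx)→1300, (C,hash)→1360, (C,nl_idx)→1500, (D,hash)→1640, (A,hash)→1960, (D,merge)→2000 …(+5); best=1300 via (D,nl_idx)
  {ABC}: card=80; try (B,hash)→1000, (C,hash)→1440, (A,hash)→1480, (C,nl_idx)→1600, (B,merge)→1640, (C,merge)→2420 …(+4); best=1000 via (B,hash)
  {ABD}: card=320; try (B,hash)→1120, (D,hash)→1840, (D,nl_idx)→2000, (B,merge)→2200, (D,merge)→2640, (A,hash)→2720 …(+4); best=1120 via (B,hash)
  {ABCD}: card=20; try (D,nl_idx)→1580, (B,hash)→1840, (B,merge)→2000, (C,hash)→2160, (D,hash)→2200, (D,merge)→2280 …(+8); best=1580 via (D,nl_idx)

cost=1580; order=A,C,B,D; methods=nl_idx,hash,nl_idx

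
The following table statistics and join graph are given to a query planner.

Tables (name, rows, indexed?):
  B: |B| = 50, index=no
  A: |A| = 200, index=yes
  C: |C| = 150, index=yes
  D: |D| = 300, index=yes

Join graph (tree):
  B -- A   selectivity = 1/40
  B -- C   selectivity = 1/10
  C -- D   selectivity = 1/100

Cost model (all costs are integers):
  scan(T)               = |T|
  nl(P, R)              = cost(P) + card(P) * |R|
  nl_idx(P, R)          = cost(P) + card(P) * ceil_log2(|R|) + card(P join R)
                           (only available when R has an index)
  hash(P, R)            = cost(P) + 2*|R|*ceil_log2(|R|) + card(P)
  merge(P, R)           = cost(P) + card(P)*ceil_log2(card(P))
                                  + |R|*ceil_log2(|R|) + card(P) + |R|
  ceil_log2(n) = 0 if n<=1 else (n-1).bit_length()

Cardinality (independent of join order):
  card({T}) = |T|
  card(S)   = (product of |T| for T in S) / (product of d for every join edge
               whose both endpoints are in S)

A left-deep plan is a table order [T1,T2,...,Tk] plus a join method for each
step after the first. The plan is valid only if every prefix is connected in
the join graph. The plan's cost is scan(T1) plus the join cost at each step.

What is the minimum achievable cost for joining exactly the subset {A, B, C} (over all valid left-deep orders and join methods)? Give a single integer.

3350

Selinger DP over subsets of {A,B,C}:
  {B}: scan cost=50, card=50
  {A}: scan cost=200, card=200
  {C}: scan cost=150, card=150
  {AB}: card=250; try (A,nl_idx)→700, (B,hash)→1000, (A,merge)→2200, (B,merge)→2350, (A,hash)→3300, (A,nl)→10050 …(+1); best=700 via (A,nl_idx)
  {BC}: card=750; try (B,hash)→900, (C,nl_idx)→1200, (C,merge)→1750, (B,merge)→1850, (C,hash)→2500, (C,nl)→7550 …(+1); best=900 via (B,hash)
  {ABC}: card=3750; try (C,hash)→3350, (C,merge)→4300, (A,hash)→4850, (C,nl_idx)→6450, (A,nl_idx)→10650, (A,merge)→10950 …(+2); best=3350 via (C,hash)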